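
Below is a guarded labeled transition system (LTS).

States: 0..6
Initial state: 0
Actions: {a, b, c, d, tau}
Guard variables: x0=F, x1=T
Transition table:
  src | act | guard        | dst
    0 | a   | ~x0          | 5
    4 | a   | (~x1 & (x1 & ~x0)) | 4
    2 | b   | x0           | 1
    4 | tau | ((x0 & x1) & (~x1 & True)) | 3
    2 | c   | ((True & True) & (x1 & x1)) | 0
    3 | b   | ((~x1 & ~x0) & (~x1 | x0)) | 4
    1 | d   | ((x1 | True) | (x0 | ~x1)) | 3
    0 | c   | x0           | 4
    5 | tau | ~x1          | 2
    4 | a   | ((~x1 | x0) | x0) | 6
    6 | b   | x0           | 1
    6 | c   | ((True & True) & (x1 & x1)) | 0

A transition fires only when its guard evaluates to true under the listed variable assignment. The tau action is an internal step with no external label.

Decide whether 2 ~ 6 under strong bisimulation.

Answer: BISIMILAR

Working:
Compute ~ classes (split until stable):
  P[0] = {{0,1,2,3,4,5,6}}
  P[1] = {{0},{1},{2,6},{3,4,5}}
stable after 2 split(s): 4 block(s)
class of 2: {2,6}; class of 6: {2,6}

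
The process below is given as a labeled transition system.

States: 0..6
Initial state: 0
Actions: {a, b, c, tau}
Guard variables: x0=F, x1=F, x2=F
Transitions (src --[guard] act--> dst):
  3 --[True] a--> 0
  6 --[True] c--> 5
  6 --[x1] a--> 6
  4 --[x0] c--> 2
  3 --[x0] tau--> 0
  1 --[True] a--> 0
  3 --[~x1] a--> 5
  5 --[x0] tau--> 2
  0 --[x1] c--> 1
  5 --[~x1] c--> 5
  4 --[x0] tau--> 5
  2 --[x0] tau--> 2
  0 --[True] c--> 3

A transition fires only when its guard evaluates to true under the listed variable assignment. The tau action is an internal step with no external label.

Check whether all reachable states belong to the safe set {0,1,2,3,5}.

Answer: INVARIANT HOLDS

Trace:
Inv-set: {0,1,2,3,5}
Reach set: {0,3,5}
  0: ✓
  3: ✓
  5: ✓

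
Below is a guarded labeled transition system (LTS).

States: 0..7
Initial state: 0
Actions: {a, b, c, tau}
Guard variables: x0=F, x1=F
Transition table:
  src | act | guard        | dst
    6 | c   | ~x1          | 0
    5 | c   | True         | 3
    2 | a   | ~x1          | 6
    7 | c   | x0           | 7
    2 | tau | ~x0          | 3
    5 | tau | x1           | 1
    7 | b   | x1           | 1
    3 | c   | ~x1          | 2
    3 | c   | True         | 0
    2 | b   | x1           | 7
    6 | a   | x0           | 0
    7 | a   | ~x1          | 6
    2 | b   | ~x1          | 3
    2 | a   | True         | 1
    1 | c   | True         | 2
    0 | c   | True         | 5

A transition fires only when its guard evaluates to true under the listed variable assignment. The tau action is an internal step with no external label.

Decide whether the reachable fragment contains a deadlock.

Reachable = {0,1,2,3,5,6}
  0: c→5  [1 out]
  1: c→2  [1 out]
  2: a→1  a→6  b→3  tau→3  [4 out]
  3: c→0  c→2  [2 out]
  5: c→3  [1 out]
  6: c→0  [1 out]

Answer: DEADLOCK-FREE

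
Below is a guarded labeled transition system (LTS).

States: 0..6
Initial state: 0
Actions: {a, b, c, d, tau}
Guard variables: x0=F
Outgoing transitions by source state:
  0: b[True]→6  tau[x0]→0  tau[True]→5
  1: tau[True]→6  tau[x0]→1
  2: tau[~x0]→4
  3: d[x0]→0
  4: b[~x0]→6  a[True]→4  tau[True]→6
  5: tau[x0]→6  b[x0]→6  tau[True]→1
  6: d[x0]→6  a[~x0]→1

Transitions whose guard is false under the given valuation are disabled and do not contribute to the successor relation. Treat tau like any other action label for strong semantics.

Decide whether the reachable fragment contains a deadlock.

Answer: DEADLOCK-FREE

Working:
Reach set: {0,1,5,6}
  0: b→6  tau→5  [2 out]
  1: tau→6  [1 out]
  5: tau→1  [1 out]
  6: a→1  [1 out]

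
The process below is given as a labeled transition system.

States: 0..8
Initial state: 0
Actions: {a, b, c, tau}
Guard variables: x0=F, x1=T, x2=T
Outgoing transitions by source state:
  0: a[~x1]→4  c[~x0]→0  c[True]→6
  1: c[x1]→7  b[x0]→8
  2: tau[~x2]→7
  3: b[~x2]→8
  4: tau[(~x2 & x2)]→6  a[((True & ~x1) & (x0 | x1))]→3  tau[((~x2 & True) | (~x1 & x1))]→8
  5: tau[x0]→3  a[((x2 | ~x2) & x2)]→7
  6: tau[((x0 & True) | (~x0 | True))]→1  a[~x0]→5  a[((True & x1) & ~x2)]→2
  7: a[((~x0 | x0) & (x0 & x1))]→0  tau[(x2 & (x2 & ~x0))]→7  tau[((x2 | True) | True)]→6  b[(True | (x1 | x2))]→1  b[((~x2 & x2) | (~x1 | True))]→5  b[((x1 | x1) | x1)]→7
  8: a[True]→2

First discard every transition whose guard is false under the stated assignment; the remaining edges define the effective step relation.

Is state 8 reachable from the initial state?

Answer: UNREACHABLE

Analysis:
12 transition(s) survive guard evaluation.
L0 = {0}
L1 = {6}  cumulative {0,6}
L2 = {1,5}  cumulative {0,1,5,6}
L3 = {7}  cumulative {0,1,5,6,7}
Reach set: {0,1,5,6,7}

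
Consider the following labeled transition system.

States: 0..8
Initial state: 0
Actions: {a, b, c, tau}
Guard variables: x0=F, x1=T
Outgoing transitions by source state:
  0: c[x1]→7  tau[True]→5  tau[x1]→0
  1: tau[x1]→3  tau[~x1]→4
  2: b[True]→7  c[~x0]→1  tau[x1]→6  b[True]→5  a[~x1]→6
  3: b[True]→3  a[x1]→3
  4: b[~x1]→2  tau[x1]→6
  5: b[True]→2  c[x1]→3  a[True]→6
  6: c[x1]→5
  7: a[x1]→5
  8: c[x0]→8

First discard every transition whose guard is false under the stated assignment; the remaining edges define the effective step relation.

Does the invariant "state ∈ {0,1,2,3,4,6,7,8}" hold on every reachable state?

Safe = {0,1,2,3,4,6,7,8}
R = {0,1,2,3,5,6,7}
  0: ✓
  1: ✓
  2: ✓
  3: ✓
  5: VIOLATES
  6: ✓
  7: ✓
witness against invariant: tau → 5

Answer: INVARIANT VIOLATED at state 5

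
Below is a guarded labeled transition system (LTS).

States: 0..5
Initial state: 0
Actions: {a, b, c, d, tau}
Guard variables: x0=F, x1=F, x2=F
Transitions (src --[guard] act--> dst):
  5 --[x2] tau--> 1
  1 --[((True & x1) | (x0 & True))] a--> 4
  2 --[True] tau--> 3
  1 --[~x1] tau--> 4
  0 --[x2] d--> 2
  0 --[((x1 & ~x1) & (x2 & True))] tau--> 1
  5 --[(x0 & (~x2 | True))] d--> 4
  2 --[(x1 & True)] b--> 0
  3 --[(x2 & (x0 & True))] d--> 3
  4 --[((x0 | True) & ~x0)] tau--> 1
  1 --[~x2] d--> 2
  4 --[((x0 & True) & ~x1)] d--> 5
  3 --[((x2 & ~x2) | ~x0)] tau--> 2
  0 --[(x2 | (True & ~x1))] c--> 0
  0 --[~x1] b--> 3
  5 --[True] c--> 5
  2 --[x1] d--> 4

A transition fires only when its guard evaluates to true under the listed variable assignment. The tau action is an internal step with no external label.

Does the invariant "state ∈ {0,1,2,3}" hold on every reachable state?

Safe = {0,1,2,3}
R = {0,2,3}
  0: ✓
  2: ✓
  3: ✓

Answer: INVARIANT HOLDS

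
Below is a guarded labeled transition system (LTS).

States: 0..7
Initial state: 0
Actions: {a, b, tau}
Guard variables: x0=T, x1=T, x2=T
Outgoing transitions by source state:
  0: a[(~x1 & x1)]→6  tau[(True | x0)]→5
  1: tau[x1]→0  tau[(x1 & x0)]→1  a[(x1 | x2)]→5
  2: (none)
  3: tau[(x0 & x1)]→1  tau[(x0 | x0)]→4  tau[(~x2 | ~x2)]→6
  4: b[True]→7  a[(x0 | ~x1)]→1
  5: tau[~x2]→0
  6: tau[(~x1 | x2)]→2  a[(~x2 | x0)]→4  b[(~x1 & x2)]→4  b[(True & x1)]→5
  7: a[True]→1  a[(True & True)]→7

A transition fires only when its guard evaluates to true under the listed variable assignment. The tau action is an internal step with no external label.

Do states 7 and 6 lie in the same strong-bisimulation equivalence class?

Answer: NOT BISIMILAR

Trace:
Compute ~ classes (split until stable):
  round 0: {{0,1,2,3,4,5,6,7}}
  round 1: {{0,3},{1},{2,5},{4},{6},{7}}
  round 2: {{0},{1},{2,5},{3},{4},{6},{7}}
7 equivalence class(es) (converged in 3)
7∈{7}, 6∈{6}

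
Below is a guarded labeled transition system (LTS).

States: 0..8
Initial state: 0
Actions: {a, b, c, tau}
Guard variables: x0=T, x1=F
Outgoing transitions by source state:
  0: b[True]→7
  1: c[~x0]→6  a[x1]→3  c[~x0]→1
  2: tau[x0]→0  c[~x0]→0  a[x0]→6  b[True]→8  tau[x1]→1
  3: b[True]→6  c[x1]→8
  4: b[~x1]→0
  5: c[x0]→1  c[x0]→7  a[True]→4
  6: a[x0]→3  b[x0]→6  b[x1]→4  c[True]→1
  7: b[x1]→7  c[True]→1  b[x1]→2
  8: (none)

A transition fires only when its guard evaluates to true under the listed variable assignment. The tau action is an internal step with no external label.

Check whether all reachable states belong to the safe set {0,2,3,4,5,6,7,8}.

Allowed set {0,2,3,4,5,6,7,8}
R = {0,1,7}
  0: ✓
  1: ✗ unsafe
  7: ✓
counterexample path to 1: b·c

Answer: INVARIANT VIOLATED at state 1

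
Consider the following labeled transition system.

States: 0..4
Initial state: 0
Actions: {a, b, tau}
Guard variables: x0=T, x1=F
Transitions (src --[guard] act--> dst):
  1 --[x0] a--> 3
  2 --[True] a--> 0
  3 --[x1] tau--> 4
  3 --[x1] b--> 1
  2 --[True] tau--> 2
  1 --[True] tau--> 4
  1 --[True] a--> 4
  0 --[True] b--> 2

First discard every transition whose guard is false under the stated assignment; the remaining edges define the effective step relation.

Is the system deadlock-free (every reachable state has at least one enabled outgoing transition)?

Answer: DEADLOCK-FREE

Working:
Reach set: {0,2}
  0: b→2  [1 exit(s)]
  2: a→0  tau→2  [2 exit(s)]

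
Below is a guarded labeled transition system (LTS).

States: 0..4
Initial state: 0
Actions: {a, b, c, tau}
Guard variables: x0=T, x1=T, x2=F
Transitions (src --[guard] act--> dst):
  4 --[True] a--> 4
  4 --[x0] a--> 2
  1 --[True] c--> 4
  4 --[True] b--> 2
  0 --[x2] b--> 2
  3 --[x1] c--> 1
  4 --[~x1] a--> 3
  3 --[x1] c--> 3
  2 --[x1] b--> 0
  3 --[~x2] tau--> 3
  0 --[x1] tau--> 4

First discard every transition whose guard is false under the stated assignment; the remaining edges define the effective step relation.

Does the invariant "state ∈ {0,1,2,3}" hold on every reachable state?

Answer: INVARIANT VIOLATED at state 4

Analysis:
Allowed set {0,1,2,3}
Reachable = {0,2,4}
  0: ✓
  2: ✓
  4: VIOLATES
reach 4 via tau — violates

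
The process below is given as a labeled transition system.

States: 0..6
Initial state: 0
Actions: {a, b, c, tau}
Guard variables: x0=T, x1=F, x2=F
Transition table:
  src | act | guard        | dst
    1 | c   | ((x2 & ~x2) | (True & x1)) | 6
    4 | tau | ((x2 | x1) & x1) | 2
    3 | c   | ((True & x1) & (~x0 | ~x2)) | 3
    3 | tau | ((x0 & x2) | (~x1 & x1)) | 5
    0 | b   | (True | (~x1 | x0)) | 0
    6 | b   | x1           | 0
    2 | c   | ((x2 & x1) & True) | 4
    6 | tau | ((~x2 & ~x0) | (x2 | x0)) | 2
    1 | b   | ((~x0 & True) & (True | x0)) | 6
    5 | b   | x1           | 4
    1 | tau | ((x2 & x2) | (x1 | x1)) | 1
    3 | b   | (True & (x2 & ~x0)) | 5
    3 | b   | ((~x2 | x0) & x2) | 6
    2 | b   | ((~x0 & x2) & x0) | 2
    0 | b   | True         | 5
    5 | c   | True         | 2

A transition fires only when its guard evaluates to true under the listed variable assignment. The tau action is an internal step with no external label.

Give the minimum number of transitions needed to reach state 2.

Answer: 2

Trace:
Layered search for 2:
  L0 = {0}
  L1 = {5}
  L2 = {2}
depth(2)=2, e.g. b·c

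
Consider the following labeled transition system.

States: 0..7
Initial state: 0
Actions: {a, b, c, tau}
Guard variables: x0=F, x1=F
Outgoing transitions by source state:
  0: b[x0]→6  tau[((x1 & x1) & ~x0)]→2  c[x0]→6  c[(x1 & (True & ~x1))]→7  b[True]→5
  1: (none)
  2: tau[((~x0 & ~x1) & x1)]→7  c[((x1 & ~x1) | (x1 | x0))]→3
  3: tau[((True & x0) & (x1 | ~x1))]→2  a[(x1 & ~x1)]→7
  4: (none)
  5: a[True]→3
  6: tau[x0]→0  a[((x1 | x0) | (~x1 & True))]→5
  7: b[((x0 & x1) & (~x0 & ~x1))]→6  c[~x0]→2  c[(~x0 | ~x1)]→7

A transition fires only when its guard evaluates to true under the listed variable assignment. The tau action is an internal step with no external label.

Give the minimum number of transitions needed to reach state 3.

Breadth-first toward 3:
  depth 0: {0}
  depth 1: {5}
  depth 2: {3}
depth(3)=2, e.g. b·a

Answer: 2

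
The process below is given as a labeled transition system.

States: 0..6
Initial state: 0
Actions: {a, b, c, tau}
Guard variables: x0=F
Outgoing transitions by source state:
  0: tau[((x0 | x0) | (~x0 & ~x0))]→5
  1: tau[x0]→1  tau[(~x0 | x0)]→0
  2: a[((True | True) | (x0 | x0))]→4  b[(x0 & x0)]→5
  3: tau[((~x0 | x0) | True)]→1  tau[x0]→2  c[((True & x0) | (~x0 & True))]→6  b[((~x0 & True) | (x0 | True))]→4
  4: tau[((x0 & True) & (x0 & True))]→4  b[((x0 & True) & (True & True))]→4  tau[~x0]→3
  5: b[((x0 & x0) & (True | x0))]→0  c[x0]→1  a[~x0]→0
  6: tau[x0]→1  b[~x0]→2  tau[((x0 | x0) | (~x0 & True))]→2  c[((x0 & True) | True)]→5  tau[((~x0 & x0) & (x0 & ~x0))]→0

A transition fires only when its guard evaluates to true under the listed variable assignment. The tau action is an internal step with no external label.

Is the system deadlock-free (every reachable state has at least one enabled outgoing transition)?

Answer: DEADLOCK-FREE

Working:
Reachable = {0,5}
  0: tau→5  [deg 1]
  5: a→0  [deg 1]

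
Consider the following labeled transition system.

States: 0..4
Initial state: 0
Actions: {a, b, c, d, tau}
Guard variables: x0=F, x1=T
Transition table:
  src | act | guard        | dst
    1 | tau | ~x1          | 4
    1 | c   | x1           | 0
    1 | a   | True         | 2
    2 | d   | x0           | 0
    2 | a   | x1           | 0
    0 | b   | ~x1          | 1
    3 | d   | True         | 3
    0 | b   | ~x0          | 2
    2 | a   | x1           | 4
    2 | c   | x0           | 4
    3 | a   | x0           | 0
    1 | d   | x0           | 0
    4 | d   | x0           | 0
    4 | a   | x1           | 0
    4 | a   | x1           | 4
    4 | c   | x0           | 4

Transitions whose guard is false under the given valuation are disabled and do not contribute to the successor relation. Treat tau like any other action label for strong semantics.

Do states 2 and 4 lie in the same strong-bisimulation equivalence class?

Refine partition for ~:
  π0 = {{0,1,2,3,4}}
  π1 = {{0},{1},{2,4},{3}}
4 equivalence class(es) (converged in 2)
2∈{2,4}, 4∈{2,4}

Answer: BISIMILAR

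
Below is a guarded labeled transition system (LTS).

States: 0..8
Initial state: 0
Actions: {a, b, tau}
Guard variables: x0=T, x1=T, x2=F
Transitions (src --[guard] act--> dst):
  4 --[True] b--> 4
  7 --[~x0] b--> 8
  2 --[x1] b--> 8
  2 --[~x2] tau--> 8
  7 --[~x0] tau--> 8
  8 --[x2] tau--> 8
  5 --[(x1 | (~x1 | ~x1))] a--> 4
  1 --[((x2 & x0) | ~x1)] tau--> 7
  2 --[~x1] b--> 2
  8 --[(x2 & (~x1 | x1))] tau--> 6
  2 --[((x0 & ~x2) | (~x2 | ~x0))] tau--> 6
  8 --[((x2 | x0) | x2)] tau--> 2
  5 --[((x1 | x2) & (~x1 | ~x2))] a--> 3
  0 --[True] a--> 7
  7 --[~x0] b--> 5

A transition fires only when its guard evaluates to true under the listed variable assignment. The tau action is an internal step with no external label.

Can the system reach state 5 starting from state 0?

Answer: UNREACHABLE

Analysis:
After dropping false guards: 8 live edges.
depth 0: {0}
depth 1: {7}  now seen {0,7}
Reach set: {0,7}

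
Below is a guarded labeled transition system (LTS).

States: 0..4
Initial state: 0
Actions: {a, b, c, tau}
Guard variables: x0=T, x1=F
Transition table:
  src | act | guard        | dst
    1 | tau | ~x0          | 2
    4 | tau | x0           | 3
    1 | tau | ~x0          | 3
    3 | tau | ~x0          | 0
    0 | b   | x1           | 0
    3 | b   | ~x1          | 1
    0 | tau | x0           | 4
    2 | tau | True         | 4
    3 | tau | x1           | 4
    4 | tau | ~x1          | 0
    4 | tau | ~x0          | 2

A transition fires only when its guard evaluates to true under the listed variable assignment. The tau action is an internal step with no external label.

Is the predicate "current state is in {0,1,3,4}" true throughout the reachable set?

Allowed set {0,1,3,4}
Reachable = {0,1,3,4}
  0: ok
  1: ok
  3: ok
  4: ok

Answer: INVARIANT HOLDS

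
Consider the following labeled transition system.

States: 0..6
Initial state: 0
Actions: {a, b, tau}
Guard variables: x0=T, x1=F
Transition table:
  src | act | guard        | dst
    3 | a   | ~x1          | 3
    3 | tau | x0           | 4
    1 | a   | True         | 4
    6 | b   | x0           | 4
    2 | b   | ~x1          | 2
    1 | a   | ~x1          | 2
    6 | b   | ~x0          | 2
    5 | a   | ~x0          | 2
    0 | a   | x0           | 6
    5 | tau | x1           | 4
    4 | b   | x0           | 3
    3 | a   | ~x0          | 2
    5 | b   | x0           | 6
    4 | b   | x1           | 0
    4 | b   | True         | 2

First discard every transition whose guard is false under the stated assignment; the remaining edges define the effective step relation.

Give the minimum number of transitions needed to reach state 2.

BFS to 2:
  depth 0: {0}
  depth 1: {6}
  depth 2: {4}
  depth 3: {2,3}
depth(2)=3, e.g. a·b·b

Answer: 3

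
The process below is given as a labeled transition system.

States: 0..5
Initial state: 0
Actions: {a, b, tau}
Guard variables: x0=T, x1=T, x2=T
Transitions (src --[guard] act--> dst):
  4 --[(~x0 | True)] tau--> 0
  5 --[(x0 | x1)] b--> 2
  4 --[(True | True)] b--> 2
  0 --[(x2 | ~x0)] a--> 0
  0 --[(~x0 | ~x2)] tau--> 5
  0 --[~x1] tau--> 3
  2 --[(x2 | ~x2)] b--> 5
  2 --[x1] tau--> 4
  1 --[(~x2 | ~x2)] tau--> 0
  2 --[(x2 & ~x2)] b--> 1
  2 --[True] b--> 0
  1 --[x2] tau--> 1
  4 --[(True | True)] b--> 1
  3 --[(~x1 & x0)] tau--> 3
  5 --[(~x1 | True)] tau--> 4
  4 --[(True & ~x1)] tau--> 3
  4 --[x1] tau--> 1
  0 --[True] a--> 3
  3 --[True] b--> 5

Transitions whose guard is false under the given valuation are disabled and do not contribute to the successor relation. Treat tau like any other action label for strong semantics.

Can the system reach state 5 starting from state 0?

Answer: REACHABLE

Analysis:
13 transition(s) survive guard evaluation.
L0 = {0}
L1 = {3}  total {0,3}
L2 = {5}  total {0,3,5}
L3 = {2,4}  total {0,2,3,4,5}
L4 = {1}  total {0,1,2,3,4,5}
Reachable = {0,1,2,3,4,5}
trace reaching 5: a·b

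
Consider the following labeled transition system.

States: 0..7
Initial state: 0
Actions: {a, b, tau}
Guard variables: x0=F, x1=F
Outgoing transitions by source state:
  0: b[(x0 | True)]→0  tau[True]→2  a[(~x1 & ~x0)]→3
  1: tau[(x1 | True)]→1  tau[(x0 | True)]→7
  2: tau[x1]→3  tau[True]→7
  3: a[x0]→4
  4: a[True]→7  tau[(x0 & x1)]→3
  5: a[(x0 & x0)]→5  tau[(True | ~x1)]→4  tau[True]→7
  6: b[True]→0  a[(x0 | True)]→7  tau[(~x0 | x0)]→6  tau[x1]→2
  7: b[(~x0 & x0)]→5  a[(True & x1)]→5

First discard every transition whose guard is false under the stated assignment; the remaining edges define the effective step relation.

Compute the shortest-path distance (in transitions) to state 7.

BFS to 7:
  L0 = {0}
  L1 = {2,3}
  L2 = {7}
7 enters at depth 2; path tau·tau

Answer: 2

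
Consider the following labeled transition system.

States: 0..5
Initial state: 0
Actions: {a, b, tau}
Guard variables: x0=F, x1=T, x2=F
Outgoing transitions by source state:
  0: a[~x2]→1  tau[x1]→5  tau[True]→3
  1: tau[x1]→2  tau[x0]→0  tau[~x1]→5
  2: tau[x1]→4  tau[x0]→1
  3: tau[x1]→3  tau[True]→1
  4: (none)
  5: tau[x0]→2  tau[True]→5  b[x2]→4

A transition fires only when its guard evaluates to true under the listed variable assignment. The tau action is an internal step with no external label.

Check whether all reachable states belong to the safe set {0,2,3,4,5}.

Inv-set: {0,2,3,4,5}
R = {0,1,2,3,4,5}
  0: ✓
  1: outside
  2: ✓
  3: ✓
  4: ✓
  5: ✓
counterexample path to 1: a

Answer: INVARIANT VIOLATED at state 1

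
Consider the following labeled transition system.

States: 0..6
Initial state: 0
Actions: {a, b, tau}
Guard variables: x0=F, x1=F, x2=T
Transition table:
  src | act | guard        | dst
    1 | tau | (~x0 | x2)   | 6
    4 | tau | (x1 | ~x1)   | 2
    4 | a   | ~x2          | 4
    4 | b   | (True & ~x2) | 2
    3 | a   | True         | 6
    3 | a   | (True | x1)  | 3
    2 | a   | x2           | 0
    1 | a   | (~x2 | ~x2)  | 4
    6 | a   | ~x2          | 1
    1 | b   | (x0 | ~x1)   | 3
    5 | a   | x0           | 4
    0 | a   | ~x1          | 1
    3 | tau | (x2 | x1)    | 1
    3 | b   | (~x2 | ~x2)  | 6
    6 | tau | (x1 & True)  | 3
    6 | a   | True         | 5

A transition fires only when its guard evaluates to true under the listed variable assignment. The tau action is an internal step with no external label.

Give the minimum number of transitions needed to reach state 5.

Answer: 3

Analysis:
Breadth-first toward 5:
  Layer 0: {0}
  Layer 1: {1}
  Layer 2: {3,6}
  Layer 3: {5}
5 enters at depth 3; path a·tau·a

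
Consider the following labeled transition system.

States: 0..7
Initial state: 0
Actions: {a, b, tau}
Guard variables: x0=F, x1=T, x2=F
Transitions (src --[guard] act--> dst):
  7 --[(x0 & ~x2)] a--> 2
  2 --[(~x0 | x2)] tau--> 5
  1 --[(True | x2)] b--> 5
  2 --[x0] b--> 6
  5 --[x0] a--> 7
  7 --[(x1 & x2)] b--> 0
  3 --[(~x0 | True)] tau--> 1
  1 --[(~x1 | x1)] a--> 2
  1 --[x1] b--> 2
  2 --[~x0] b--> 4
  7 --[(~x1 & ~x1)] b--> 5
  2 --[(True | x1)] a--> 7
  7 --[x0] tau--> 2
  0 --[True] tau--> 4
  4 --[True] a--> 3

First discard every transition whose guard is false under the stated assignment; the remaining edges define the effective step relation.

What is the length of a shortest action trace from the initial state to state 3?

Answer: 2

Working:
Layered search for 3:
  depth 0: {0}
  depth 1: {4}
  depth 2: {3}
first hit 3 at d=2 via tau·a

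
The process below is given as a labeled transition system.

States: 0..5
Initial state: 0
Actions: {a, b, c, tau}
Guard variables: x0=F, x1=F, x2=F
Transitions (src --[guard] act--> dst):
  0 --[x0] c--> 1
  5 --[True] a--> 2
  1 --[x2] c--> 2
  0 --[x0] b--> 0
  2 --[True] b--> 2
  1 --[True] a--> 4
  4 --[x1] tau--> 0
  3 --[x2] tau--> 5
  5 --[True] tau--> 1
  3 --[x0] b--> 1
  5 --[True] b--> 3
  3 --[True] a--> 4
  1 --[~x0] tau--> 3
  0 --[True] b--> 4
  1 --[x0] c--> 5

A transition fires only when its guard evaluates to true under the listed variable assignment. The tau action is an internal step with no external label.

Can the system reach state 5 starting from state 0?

Answer: UNREACHABLE

Trace:
After dropping false guards: 8 live edges.
depth 0: {0}
depth 1: {4}  cumulative {0,4}
Reach set: {0,4}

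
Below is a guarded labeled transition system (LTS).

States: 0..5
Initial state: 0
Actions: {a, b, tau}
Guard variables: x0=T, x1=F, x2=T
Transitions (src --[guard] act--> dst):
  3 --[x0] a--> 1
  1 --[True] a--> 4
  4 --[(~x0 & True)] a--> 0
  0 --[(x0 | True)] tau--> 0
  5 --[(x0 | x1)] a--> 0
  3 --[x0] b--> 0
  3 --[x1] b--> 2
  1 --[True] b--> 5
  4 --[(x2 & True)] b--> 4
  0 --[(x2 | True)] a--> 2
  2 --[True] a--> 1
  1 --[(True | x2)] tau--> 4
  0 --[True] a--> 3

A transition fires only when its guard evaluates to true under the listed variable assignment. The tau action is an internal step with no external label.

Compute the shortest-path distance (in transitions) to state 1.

BFS to 1:
  Layer 0: {0}
  Layer 1: {2,3}
  Layer 2: {1}
depth(1)=2, e.g. a·a

Answer: 2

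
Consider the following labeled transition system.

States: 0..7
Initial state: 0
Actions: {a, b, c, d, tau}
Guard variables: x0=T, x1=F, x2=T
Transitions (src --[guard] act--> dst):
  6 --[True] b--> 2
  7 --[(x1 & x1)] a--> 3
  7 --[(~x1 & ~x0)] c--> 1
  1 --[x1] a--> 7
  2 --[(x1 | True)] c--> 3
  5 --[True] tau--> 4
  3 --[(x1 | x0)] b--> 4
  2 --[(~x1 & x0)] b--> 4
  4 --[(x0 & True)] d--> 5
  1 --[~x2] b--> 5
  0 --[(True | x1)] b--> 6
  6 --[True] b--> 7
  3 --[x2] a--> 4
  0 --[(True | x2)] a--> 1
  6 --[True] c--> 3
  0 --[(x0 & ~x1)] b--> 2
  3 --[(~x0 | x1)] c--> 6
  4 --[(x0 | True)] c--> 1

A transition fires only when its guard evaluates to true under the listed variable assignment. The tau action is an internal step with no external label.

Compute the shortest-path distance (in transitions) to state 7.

Layered search for 7:
  depth 0: {0}
  depth 1: {1,2,6}
  depth 2: {3,4,7}
first hit 7 at d=2 via b·b

Answer: 2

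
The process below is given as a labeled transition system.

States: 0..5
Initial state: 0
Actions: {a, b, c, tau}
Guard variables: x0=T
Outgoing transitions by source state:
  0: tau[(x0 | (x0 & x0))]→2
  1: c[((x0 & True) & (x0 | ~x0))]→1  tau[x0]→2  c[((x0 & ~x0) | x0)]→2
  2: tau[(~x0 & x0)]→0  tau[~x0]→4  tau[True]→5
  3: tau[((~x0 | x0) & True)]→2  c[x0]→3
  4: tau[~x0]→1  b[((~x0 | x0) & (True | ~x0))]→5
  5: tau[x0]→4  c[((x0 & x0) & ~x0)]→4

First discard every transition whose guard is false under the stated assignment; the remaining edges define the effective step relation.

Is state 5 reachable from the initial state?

9 transition(s) survive guard evaluation.
depth 0: {0}
depth 1: {2}  now seen {0,2}
depth 2: {5}  now seen {0,2,5}
depth 3: {4}  now seen {0,2,4,5}
Reach set: {0,2,4,5}
witness 5: tau·tau

Answer: REACHABLE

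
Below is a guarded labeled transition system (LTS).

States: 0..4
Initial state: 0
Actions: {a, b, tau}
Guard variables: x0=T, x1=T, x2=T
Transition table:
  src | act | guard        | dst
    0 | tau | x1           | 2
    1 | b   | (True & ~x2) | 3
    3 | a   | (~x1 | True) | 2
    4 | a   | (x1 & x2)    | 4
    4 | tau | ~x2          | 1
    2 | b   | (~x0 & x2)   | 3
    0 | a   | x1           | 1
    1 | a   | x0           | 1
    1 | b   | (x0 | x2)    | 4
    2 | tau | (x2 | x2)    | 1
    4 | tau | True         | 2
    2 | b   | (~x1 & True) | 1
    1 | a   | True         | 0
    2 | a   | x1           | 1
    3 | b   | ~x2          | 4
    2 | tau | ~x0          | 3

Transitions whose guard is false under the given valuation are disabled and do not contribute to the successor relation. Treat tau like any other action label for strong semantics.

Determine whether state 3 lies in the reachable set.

Answer: UNREACHABLE

Trace:
10 transition(s) survive guard evaluation.
L0 = {0}
L1 = {1,2}  cumulative {0,1,2}
L2 = {4}  cumulative {0,1,2,4}
Reachable = {0,1,2,4}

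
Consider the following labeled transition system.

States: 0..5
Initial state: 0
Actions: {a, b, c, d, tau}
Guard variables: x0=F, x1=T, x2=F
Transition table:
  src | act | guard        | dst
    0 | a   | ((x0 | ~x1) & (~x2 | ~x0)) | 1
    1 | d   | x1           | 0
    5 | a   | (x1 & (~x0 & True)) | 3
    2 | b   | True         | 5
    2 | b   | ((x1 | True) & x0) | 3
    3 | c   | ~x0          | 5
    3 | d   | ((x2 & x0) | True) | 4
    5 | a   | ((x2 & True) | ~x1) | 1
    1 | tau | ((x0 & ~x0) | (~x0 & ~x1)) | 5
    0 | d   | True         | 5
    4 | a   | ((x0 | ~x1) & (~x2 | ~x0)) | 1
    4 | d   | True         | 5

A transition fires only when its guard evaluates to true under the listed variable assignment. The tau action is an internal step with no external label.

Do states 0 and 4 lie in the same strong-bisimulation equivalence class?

Compute ~ classes (split until stable):
  π0 = {{0,1,2,3,4,5}}
  π1 = {{0,1,4},{2},{3},{5}}
  π2 = {{0,4},{1},{2},{3},{5}}
stable after 3 split(s): 5 block(s)
class of 0: {0,4}; class of 4: {0,4}

Answer: BISIMILAR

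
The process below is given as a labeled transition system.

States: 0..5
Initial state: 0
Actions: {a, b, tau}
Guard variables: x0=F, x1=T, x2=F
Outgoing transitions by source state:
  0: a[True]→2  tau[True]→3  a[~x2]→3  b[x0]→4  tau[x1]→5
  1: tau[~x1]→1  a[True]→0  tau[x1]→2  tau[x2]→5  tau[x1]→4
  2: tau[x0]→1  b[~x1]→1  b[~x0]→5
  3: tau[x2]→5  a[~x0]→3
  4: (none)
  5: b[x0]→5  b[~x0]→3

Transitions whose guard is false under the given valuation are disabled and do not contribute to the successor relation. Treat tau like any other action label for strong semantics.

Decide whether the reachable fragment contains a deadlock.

Answer: DEADLOCK-FREE

Working:
Reach set: {0,2,3,5}
  0: a→2  a→3  tau→3  tau→5  [4 out]
  2: b→5  [1 out]
  3: a→3  [1 out]
  5: b→3  [1 out]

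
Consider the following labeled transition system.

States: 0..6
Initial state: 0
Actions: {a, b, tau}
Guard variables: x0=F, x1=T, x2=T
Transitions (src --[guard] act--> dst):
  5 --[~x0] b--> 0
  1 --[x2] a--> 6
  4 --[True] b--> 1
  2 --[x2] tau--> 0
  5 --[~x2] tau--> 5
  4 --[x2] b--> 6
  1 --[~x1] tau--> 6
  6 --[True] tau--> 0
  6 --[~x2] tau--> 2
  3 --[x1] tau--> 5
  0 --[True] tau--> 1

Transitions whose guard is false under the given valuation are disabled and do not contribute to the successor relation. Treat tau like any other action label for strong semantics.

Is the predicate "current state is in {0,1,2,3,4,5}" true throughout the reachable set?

Safe = {0,1,2,3,4,5}
Reachable = {0,1,6}
  0: safe
  1: safe
  6: VIOLATES
witness against invariant: tau·a → 6

Answer: INVARIANT VIOLATED at state 6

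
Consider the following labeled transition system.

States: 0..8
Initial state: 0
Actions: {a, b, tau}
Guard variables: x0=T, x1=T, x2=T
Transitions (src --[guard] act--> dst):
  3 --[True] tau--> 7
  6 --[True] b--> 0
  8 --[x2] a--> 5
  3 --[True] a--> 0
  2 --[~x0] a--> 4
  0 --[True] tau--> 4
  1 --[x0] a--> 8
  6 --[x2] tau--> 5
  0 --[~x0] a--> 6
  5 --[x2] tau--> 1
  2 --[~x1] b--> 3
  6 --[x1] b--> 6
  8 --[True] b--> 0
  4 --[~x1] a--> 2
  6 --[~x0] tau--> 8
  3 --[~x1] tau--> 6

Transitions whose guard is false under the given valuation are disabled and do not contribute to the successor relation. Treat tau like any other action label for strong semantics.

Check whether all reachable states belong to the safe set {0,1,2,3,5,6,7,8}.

Safe = {0,1,2,3,5,6,7,8}
R = {0,4}
  0: ✓
  4: VIOLATES
reach 4 via tau — violates

Answer: INVARIANT VIOLATED at state 4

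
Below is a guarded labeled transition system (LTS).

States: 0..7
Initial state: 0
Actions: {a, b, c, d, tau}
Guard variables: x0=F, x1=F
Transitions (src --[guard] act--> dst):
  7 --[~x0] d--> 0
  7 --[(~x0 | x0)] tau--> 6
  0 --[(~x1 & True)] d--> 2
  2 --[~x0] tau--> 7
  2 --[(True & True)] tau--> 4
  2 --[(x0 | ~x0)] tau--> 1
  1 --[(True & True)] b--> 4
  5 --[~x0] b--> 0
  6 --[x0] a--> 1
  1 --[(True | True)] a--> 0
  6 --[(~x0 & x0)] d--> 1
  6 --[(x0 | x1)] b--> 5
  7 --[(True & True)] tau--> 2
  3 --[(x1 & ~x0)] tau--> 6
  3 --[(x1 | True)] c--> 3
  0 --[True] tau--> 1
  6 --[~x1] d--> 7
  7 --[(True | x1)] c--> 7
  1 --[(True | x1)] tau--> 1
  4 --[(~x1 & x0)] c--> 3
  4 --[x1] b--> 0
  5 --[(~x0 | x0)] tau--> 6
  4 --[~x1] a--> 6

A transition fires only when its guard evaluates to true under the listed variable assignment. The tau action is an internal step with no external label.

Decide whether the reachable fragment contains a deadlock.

Reachable = {0,1,2,4,6,7}
  0: d→2  tau→1  [deg 2]
  1: a→0  b→4  tau→1  [deg 3]
  2: tau→1  tau→4  tau→7  [deg 3]
  4: a→6  [deg 1]
  6: d→7  [deg 1]
  7: c→7  d→0  tau→2  tau→6  [deg 4]

Answer: DEADLOCK-FREE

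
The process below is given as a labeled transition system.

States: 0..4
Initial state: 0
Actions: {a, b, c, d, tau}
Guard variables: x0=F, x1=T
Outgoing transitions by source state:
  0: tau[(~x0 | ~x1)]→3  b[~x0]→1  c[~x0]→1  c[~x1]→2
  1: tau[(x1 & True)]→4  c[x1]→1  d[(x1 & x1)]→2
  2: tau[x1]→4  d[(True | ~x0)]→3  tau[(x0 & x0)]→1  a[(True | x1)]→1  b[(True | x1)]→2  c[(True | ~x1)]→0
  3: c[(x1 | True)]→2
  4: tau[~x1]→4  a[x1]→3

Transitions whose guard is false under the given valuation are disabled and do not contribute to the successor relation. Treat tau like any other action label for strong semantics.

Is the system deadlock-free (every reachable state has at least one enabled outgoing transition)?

Answer: DEADLOCK-FREE

Working:
R = {0,1,2,3,4}
  0: b→1  c→1  tau→3  [3 out]
  1: c→1  d→2  tau→4  [3 out]
  2: a→1  b→2  c→0  d→3  tau→4  [5 out]
  3: c→2  [1 out]
  4: a→3  [1 out]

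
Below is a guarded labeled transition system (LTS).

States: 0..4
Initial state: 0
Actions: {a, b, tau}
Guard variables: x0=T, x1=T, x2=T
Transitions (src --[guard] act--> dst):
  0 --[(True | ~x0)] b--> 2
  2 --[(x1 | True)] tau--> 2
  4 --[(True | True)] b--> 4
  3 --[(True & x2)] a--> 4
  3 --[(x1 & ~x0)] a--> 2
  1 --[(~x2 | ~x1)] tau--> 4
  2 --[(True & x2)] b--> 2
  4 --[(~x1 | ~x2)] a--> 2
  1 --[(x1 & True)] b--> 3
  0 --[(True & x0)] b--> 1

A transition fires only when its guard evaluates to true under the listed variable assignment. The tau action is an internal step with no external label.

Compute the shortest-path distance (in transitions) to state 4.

Answer: 3

Analysis:
Breadth-first toward 4:
  depth 0: {0}
  depth 1: {1,2}
  depth 2: {3}
  depth 3: {4}
depth(4)=3, e.g. b·b·a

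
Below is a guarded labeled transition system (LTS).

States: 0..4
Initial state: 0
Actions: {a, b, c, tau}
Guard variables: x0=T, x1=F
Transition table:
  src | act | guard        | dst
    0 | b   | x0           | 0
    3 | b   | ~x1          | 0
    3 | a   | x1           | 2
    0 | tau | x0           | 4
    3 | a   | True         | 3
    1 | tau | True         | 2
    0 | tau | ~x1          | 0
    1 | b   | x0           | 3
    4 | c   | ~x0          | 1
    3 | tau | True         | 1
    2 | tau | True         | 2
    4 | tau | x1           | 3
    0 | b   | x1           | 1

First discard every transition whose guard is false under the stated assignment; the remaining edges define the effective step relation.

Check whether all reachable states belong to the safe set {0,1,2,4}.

Safe = {0,1,2,4}
R = {0,4}
  0: ✓
  4: ✓

Answer: INVARIANT HOLDS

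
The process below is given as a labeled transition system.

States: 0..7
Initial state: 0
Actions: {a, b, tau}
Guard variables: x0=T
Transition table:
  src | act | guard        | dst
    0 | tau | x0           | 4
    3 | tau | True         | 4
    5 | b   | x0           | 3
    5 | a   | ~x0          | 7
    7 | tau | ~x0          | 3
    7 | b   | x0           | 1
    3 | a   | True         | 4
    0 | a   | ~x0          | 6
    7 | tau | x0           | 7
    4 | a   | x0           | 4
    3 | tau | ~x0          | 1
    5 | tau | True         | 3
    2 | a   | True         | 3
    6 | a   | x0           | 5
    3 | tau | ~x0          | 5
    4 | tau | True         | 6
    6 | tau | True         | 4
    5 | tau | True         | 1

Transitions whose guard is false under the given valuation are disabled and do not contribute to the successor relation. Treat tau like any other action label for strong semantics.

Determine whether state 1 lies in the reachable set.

Guard filter leaves 13 enabled edge(s).
L0 = {0}
L1 = {4}  total {0,4}
L2 = {6}  total {0,4,6}
L3 = {5}  total {0,4,5,6}
L4 = {1,3}  total {0,1,3,4,5,6}
Reach set: {0,1,3,4,5,6}
trace reaching 1: tau·tau·a·tau

Answer: REACHABLE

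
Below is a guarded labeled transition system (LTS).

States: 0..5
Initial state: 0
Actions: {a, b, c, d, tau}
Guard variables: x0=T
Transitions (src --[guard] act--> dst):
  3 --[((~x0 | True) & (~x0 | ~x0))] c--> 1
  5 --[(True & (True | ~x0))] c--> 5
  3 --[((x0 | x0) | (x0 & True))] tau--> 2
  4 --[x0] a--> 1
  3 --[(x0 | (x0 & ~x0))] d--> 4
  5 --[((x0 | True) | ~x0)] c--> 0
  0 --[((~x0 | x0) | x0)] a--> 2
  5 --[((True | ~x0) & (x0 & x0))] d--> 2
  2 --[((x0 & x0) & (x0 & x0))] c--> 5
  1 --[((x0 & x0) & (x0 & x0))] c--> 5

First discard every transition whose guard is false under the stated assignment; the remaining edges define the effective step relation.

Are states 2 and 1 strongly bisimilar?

Refine partition for ~:
  P[0] = {{0,1,2,3,4,5}}
  P[1] = {{0,4},{1,2},{3},{5}}
4 equivalence class(es) (converged in 2)
class of 2: {1,2}; class of 1: {1,2}

Answer: BISIMILAR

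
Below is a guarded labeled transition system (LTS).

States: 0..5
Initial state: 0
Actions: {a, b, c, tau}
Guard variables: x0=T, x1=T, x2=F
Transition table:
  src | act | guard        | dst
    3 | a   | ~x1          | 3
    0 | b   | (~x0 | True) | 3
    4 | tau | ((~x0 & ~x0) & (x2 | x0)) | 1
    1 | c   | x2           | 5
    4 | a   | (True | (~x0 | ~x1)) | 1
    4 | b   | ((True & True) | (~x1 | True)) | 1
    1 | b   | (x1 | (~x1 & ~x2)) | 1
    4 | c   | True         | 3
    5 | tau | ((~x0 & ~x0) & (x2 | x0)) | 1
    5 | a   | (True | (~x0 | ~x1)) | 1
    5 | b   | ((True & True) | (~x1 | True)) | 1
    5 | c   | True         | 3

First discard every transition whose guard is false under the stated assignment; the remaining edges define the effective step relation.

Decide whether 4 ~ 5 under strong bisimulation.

Compute ~ classes (split until stable):
  round 0: {{0,1,2,3,4,5}}
  round 1: {{0,1},{2,3},{4,5}}
  round 2: {{0},{1},{2,3},{4,5}}
4 equivalence class(es) (converged in 3)
class of 4: {4,5}; class of 5: {4,5}

Answer: BISIMILAR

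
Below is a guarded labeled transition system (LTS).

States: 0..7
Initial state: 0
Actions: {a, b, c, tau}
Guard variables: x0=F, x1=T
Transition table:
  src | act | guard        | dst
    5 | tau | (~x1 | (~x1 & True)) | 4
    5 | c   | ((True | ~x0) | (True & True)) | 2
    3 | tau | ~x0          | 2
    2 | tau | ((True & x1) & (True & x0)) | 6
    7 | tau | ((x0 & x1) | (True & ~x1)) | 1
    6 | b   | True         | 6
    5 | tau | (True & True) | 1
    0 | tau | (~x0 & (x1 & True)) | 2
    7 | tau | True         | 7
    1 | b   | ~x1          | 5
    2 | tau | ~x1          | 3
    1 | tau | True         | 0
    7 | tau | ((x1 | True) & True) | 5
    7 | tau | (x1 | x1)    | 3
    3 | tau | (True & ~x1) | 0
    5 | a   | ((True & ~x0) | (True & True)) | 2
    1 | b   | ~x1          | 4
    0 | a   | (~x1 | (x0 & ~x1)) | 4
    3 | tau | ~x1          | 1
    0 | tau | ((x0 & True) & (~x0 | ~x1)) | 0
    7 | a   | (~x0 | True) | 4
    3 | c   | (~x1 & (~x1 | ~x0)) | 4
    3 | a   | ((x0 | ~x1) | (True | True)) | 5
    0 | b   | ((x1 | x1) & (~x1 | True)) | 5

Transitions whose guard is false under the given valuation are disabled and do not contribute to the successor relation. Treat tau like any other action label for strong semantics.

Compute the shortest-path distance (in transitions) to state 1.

Answer: 2

Working:
Breadth-first toward 1:
  depth 0: {0}
  depth 1: {2,5}
  depth 2: {1}
first hit 1 at d=2 via b·tau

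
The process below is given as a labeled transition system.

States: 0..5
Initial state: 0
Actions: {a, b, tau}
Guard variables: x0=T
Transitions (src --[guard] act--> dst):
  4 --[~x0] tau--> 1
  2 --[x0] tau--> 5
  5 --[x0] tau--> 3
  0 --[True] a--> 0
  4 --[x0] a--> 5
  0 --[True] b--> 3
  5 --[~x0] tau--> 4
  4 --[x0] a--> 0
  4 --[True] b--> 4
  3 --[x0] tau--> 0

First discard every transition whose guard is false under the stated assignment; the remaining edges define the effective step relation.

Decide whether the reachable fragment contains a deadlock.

Answer: DEADLOCK-FREE

Trace:
Reachable = {0,3}
  0: a→0  b→3  [deg 2]
  3: tau→0  [deg 1]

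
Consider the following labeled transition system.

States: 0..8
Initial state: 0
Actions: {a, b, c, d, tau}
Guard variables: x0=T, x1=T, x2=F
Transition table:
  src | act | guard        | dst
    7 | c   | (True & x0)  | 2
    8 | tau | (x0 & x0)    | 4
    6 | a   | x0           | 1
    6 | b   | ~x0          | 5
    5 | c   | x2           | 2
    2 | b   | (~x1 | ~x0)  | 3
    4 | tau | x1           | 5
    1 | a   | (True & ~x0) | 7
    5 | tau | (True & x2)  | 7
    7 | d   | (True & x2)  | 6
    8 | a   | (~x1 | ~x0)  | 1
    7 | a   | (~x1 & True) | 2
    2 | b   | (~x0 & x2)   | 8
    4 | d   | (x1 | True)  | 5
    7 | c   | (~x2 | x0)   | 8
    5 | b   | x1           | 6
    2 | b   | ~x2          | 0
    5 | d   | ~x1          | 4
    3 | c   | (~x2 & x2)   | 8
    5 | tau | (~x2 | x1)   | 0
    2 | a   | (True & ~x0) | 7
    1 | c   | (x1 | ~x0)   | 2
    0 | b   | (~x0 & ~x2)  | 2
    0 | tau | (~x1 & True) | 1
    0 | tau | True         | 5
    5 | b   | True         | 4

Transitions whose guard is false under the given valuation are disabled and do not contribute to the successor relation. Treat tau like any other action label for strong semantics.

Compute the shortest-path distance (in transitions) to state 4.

Breadth-first toward 4:
  depth 0: {0}
  depth 1: {5}
  depth 2: {4,6}
depth(4)=2, e.g. tau·b

Answer: 2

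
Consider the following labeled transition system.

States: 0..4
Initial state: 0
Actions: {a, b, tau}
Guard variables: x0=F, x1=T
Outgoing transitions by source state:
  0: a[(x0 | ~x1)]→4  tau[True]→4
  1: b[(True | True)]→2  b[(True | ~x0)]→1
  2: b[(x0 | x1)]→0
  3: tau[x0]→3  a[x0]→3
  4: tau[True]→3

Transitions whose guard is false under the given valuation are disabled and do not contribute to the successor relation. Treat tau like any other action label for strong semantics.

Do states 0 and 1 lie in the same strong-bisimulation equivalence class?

Compute ~ classes (split until stable):
  round 0: {{0,1,2,3,4}}
  round 1: {{0,4},{1,2},{3}}
  round 2: {{0},{1},{2},{3},{4}}
Fixed point at round 3; 5 class(es).
[0]={0}  [1]={1}

Answer: NOT BISIMILAR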